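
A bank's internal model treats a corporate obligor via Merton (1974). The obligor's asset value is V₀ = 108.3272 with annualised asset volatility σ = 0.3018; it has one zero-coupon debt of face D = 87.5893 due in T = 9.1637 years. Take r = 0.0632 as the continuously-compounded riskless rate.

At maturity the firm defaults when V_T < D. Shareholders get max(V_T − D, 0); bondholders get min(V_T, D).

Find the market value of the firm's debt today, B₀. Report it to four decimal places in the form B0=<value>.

B0=42.4052

d₁ = [ln(V₀/D) + (r + σ²/2)T] / (σ√T)
   = [ln(108.3272/87.5893) + (0.0632 + 0.5·0.3018²)·9.1637] / (0.3018·√9.1637)
   = [0.212497 + 0.996476] / 0.913597 = 1.323311
d₂ = d₁ − σ√T = 1.323311 − 0.913597 = 0.409714
N(d₁) = 0.907134,  N(d₂) = 0.658992,  e^(−rT) = 0.560377
E₀ = V₀·N(d₁) − D·e^(−rT)·N(d₂)
   = 108.3272·0.907134 − 87.5893·0.560377·0.658992 = 65.921969
B₀ = V₀ − E₀ = 108.3272 − 65.921969 = 42.405231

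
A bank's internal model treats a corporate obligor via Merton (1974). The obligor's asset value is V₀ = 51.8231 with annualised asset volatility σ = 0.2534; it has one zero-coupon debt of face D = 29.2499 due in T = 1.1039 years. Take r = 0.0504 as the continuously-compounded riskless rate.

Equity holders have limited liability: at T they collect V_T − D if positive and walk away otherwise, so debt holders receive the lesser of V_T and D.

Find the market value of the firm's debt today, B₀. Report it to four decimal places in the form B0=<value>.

d₁ = [ln(V₀/D) + (r + σ²/2)T] / (σ√T)
   = [ln(51.8231/29.2499) + (0.0504 + 0.5·0.2534²)·1.1039] / (0.2534·√1.1039)
   = [0.571960 + 0.091078] / 0.266239 = 2.490387
d₂ = d₁ − σ√T = 2.490387 − 0.266239 = 2.224149
N(d₁) = 0.993620,  N(d₂) = 0.986931,  e^(−rT) = 0.945883
E₀ = V₀·N(d₁) − D·e^(−rT)·N(d₂)
   = 51.8231·0.993620 − 29.2499·0.945883·0.986931 = 24.187066
B₀ = V₀ − E₀ = 51.8231 − 24.187066 = 27.636034

B0=27.6360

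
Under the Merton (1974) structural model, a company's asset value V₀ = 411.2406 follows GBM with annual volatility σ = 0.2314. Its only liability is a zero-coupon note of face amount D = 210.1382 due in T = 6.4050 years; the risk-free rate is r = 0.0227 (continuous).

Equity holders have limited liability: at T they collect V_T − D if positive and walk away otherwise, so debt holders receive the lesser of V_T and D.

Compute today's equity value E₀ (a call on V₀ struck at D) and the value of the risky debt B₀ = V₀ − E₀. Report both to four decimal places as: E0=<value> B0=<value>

E0=235.2991 B0=175.9415

d₁ = [ln(V₀/D) + (r + σ²/2)T] / (σ√T)
   = [ln(411.2406/210.1382) + (0.0227 + 0.5·0.2314²)·6.4050] / (0.2314·√6.4050)
   = [0.671413 + 0.316874] / 0.585629 = 1.687564
d₂ = d₁ − σ√T = 1.687564 − 0.585629 = 1.101935
N(d₁) = 0.954253,  N(d₂) = 0.864755,  e^(−rT) = 0.864682
E₀ = V₀·N(d₁) − D·e^(−rT)·N(d₂)
   = 411.2406·0.954253 − 210.1382·0.864682·0.864755 = 235.299062
B₀ = V₀ − E₀ = 411.2406 − 235.299062 = 175.941538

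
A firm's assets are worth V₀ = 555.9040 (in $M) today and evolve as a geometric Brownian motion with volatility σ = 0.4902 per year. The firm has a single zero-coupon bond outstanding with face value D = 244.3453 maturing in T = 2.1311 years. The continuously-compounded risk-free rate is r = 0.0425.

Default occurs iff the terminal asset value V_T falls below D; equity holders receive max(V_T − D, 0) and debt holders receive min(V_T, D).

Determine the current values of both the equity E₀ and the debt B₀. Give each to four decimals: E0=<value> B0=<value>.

E0=344.2905 B0=211.6135

d₁ = [ln(V₀/D) + (r + σ²/2)T] / (σ√T)
   = [ln(555.9040/244.3453) + (0.0425 + 0.5·0.4902²)·2.1311] / (0.4902·√2.1311)
   = [0.822013 + 0.346619] / 0.715608 = 1.633062
d₂ = d₁ − σ√T = 1.633062 − 0.715608 = 0.917454
N(d₁) = 0.948772,  N(d₂) = 0.820548,  e^(−rT) = 0.913409
E₀ = V₀·N(d₁) − D·e^(−rT)·N(d₂)
   = 555.9040·0.948772 − 244.3453·0.913409·0.820548 = 344.290487
B₀ = V₀ − E₀ = 555.9040 − 344.290487 = 211.613513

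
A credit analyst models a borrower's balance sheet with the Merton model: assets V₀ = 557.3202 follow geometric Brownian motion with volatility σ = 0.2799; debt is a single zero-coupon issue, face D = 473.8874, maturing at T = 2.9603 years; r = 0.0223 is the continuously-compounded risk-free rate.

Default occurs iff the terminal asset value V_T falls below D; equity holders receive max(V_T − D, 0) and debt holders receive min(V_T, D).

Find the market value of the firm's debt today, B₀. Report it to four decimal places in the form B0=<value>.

d₁ = [ln(V₀/D) + (r + σ²/2)T] / (σ√T)
   = [ln(557.3202/473.8874) + (0.0223 + 0.5·0.2799²)·2.9603] / (0.2799·√2.9603)
   = [0.162170 + 0.181976] / 0.481583 = 0.714614
d₂ = d₁ − σ√T = 0.714614 − 0.481583 = 0.233032
N(d₁) = 0.762576,  N(d₂) = 0.592132,  e^(−rT) = 0.936117
E₀ = V₀·N(d₁) − D·e^(−rT)·N(d₂)
   = 557.3202·0.762576 − 473.8874·0.936117·0.592132 = 162.321238
B₀ = V₀ − E₀ = 557.3202 − 162.321238 = 394.998962

B0=394.9990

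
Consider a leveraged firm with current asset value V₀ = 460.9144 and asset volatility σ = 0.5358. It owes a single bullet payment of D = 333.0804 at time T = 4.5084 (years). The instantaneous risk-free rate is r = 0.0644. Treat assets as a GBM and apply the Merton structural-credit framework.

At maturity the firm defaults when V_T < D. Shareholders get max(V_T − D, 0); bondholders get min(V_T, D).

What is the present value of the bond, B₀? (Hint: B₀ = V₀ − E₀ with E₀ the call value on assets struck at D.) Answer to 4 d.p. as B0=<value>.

B0=183.3560

d₁ = [ln(V₀/D) + (r + σ²/2)T] / (σ√T)
   = [ln(460.9144/333.0804) + (0.0644 + 0.5·0.5358²)·4.5084] / (0.5358·√4.5084)
   = [0.324828 + 0.937480] / 1.137664 = 1.109562
d₂ = d₁ − σ√T = 1.109562 − 1.137664 = -0.028101
N(d₁) = 0.866406,  N(d₂) = 0.488791,  e^(−rT) = 0.748008
E₀ = V₀·N(d₁) − D·e^(−rT)·N(d₂)
   = 460.9144·0.866406 − 333.0804·0.748008·0.488791 = 277.558378
B₀ = V₀ − E₀ = 460.9144 − 277.558378 = 183.356022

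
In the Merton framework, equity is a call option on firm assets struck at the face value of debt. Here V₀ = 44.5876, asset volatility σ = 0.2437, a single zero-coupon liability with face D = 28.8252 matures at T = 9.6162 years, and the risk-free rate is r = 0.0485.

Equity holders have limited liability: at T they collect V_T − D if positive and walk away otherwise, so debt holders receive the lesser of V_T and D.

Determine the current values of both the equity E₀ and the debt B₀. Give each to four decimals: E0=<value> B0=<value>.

E0=27.6674 B0=16.9202

d₁ = [ln(V₀/D) + (r + σ²/2)T] / (σ√T)
   = [ln(44.5876/28.8252) + (0.0485 + 0.5·0.2437²)·9.6162] / (0.2437·√9.6162)
   = [0.436206 + 0.751937] / 0.755714 = 1.572213
d₂ = d₁ − σ√T = 1.572213 − 0.755714 = 0.816500
N(d₁) = 0.942049,  N(d₂) = 0.792893,  e^(−rT) = 0.627265
E₀ = V₀·N(d₁) − D·e^(−rT)·N(d₂)
   = 44.5876·0.942049 − 28.8252·0.627265·0.792893 = 27.667392
B₀ = V₀ − E₀ = 44.5876 − 27.667392 = 16.920208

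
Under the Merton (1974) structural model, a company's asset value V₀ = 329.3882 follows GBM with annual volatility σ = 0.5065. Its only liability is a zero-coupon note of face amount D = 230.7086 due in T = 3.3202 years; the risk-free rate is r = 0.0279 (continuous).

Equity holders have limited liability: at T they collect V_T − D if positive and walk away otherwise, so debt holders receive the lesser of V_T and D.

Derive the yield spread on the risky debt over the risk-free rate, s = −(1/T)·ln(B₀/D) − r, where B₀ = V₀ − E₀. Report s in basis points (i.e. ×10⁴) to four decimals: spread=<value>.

spread=753.2479

d₁ = [ln(V₀/D) + (r + σ²/2)T] / (σ√T)
   = [ln(329.3882/230.7086) + (0.0279 + 0.5·0.5065²)·3.3202] / (0.5065·√3.3202)
   = [0.356082 + 0.518519] / 0.922915 = 0.947651
d₂ = d₁ − σ√T = 0.947651 − 0.922915 = 0.024736
N(d₁) = 0.828346,  N(d₂) = 0.509867,  e^(−rT) = 0.911527
E₀ = V₀·N(d₁) − D·e^(−rT)·N(d₂)
   = 329.3882·0.828346 − 230.7086·0.911527·0.509867 = 165.623853
B₀ = V₀ − E₀ = 329.3882 − 165.623853 = 163.764347
spread = −(1/T)·ln(B₀/D) − r = −(1/3.3202)·ln(163.764347/230.7086) − 0.0279 = 0.07532479
in basis points: 0.07532479 × 10⁴ = 753.2479 bp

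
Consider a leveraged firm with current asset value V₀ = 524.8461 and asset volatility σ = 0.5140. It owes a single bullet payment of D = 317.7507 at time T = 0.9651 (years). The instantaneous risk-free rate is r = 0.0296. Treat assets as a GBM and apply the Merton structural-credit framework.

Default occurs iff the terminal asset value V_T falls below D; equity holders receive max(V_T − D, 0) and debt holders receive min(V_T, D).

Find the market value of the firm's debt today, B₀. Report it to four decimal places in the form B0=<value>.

B0=293.7420

d₁ = [ln(V₀/D) + (r + σ²/2)T] / (σ√T)
   = [ln(524.8461/317.7507) + (0.0296 + 0.5·0.5140²)·0.9651] / (0.5140·√0.9651)
   = [0.501838 + 0.156055] / 0.504951 = 1.302884
d₂ = d₁ − σ√T = 1.302884 − 0.504951 = 0.797933
N(d₁) = 0.903693,  N(d₂) = 0.787545,  e^(−rT) = 0.971837
E₀ = V₀·N(d₁) − D·e^(−rT)·N(d₂)
   = 524.8461·0.903693 − 317.7507·0.971837·0.787545 = 231.104121
B₀ = V₀ − E₀ = 524.8461 − 231.104121 = 293.741979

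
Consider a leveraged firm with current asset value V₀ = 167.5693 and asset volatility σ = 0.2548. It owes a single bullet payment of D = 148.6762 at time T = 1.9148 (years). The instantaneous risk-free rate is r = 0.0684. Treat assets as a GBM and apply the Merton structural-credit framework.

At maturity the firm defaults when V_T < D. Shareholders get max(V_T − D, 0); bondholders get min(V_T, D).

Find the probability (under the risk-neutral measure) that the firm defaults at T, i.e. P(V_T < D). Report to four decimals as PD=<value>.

PD=0.2965

d₁ = [ln(V₀/D) + (r + σ²/2)T] / (σ√T)
   = [ln(167.5693/148.6762) + (0.0684 + 0.5·0.2548²)·1.9148] / (0.2548·√1.9148)
   = [0.119626 + 0.193130] / 0.352583 = 0.887042
d₂ = d₁ − σ√T = 0.887042 − 0.352583 = 0.534459
risk-neutral PD = N(−d₂) = N(-0.534459) = 0.296512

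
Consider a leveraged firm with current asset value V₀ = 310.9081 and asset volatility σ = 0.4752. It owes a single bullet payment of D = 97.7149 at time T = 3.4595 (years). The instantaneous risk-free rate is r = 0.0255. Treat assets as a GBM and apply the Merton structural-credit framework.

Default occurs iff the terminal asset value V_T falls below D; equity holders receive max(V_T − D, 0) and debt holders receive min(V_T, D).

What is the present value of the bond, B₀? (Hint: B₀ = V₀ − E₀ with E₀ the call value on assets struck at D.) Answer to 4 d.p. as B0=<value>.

B0=84.5225

d₁ = [ln(V₀/D) + (r + σ²/2)T] / (σ√T)
   = [ln(310.9081/97.7149) + (0.0255 + 0.5·0.4752²)·3.4595] / (0.4752·√3.4595)
   = [1.157443 + 0.478821] / 0.883859 = 1.851272
d₂ = d₁ − σ√T = 1.851272 − 0.883859 = 0.967413
N(d₁) = 0.967935,  N(d₂) = 0.833331,  e^(−rT) = 0.915562
E₀ = V₀·N(d₁) − D·e^(−rT)·N(d₂)
   = 310.9081·0.967935 − 97.7149·0.915562·0.833331 = 226.385591
B₀ = V₀ − E₀ = 310.9081 − 226.385591 = 84.522509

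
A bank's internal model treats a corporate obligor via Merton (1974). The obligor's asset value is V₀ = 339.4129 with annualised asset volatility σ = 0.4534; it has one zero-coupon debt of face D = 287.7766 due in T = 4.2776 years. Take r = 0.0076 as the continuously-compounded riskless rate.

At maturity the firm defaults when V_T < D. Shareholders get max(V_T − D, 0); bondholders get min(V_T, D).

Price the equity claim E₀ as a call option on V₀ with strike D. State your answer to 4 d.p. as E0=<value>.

d₁ = [ln(V₀/D) + (r + σ²/2)T] / (σ√T)
   = [ln(339.4129/287.7766) + (0.0076 + 0.5·0.4534²)·4.2776] / (0.4534·√4.2776)
   = [0.165033 + 0.472186] / 0.937738 = 0.679528
d₂ = d₁ − σ√T = 0.679528 − 0.937738 = -0.258210
N(d₁) = 0.751598,  N(d₂) = 0.398122,  e^(−rT) = 0.968013
E₀ = V₀·N(d₁) − D·e^(−rT)·N(d₂)
   = 339.4129·0.751598 − 287.7766·0.968013·0.398122 = 144.196627

E0=144.1966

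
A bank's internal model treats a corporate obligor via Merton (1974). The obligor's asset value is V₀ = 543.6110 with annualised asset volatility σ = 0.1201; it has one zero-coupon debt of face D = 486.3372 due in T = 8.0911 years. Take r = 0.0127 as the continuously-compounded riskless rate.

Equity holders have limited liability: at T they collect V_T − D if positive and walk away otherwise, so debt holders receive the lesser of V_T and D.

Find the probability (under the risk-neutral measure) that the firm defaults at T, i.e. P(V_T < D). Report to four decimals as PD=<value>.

PD=0.3242

d₁ = [ln(V₀/D) + (r + σ²/2)T] / (σ√T)
   = [ln(543.6110/486.3372) + (0.0127 + 0.5·0.1201²)·8.0911] / (0.1201·√8.0911)
   = [0.111332 + 0.161110] / 0.341623 = 0.797493
d₂ = d₁ − σ√T = 0.797493 − 0.341623 = 0.455870
risk-neutral PD = N(−d₂) = N(-0.455870) = 0.324242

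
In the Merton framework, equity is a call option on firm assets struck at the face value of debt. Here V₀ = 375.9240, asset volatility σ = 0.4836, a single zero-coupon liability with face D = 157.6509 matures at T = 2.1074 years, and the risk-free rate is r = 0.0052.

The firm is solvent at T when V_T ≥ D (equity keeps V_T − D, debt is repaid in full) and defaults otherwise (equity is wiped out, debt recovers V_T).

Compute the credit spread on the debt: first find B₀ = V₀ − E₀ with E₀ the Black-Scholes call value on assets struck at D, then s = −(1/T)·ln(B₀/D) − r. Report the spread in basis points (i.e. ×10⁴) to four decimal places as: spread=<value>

d₁ = [ln(V₀/D) + (r + σ²/2)T] / (σ√T)
   = [ln(375.9240/157.6509) + (0.0052 + 0.5·0.4836²)·2.1074] / (0.4836·√2.1074)
   = [0.869004 + 0.257386] / 0.702037 = 1.604461
d₂ = d₁ − σ√T = 1.604461 − 0.702037 = 0.902424
N(d₁) = 0.945694,  N(d₂) = 0.816584,  e^(−rT) = 0.989101
E₀ = V₀·N(d₁) − D·e^(−rT)·N(d₂)
   = 375.9240·0.945694 − 157.6509·0.989101·0.816584 = 228.176780
B₀ = V₀ − E₀ = 375.9240 − 228.176780 = 147.747220
spread = −(1/T)·ln(B₀/D) − r = −(1/2.1074)·ln(147.747220/157.6509) − 0.0052 = 0.02558687
in basis points: 0.02558687 × 10⁴ = 255.8687 bp

spread=255.8687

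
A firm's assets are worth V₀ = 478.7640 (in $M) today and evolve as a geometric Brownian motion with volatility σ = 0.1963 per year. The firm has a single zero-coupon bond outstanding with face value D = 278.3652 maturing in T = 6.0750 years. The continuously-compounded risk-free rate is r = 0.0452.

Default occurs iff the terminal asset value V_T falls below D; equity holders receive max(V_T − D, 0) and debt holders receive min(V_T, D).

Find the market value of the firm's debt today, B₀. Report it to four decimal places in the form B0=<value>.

B0=208.6911

d₁ = [ln(V₀/D) + (r + σ²/2)T] / (σ√T)
   = [ln(478.7640/278.3652) + (0.0452 + 0.5·0.1963²)·6.0750] / (0.1963·√6.0750)
   = [0.542274 + 0.391636] / 0.483831 = 1.930241
d₂ = d₁ − σ√T = 1.930241 − 0.483831 = 1.446410
N(d₁) = 0.973212,  N(d₂) = 0.925969,  e^(−rT) = 0.759884
E₀ = V₀·N(d₁) − D·e^(−rT)·N(d₂)
   = 478.7640·0.973212 − 278.3652·0.759884·0.925969 = 270.072917
B₀ = V₀ − E₀ = 478.7640 − 270.072917 = 208.691083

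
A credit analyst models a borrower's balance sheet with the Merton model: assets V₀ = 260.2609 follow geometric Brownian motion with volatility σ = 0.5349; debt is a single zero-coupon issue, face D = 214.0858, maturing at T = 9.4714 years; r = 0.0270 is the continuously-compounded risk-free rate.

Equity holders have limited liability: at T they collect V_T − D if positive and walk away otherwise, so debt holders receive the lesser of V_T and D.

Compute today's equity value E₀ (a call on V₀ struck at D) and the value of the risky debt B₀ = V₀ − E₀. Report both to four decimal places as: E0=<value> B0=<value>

d₁ = [ln(V₀/D) + (r + σ²/2)T] / (σ√T)
   = [ln(260.2609/214.0858) + (0.0270 + 0.5·0.5349²)·9.4714] / (0.5349·√9.4714)
   = [0.195308 + 1.610697] / 1.646189 = 1.097082
d₂ = d₁ − σ√T = 1.097082 − 1.646189 = -0.549107
N(d₁) = 0.863697,  N(d₂) = 0.291466,  e^(−rT) = 0.774353
E₀ = V₀·N(d₁) − D·e^(−rT)·N(d₂)
   = 260.2609·0.863697 − 214.0858·0.774353·0.291466 = 176.467986
B₀ = V₀ − E₀ = 260.2609 − 176.467986 = 83.792914

E0=176.4680 B0=83.7929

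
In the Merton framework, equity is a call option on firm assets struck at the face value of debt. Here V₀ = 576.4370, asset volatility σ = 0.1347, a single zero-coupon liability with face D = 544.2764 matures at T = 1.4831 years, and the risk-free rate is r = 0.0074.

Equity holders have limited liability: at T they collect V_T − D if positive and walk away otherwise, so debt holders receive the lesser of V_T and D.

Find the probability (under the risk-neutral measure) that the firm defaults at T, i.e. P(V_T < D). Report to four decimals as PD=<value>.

d₁ = [ln(V₀/D) + (r + σ²/2)T] / (σ√T)
   = [ln(576.4370/544.2764) + (0.0074 + 0.5·0.1347²)·1.4831] / (0.1347·√1.4831)
   = [0.057409 + 0.024430] / 0.164041 = 0.498890
d₂ = d₁ − σ√T = 0.498890 − 0.164041 = 0.334849
risk-neutral PD = N(−d₂) = N(-0.334849) = 0.368869

PD=0.3689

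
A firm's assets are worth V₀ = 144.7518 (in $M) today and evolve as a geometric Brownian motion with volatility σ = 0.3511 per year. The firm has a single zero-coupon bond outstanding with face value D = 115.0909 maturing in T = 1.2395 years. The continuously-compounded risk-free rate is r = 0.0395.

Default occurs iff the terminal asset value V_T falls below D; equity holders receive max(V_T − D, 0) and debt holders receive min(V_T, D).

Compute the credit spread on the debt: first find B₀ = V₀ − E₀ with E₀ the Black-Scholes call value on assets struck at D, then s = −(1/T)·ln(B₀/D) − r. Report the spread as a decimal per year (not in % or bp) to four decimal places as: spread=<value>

spread=0.0518

d₁ = [ln(V₀/D) + (r + σ²/2)T] / (σ√T)
   = [ln(144.7518/115.0909) + (0.0395 + 0.5·0.3511²)·1.2395] / (0.3511·√1.2395)
   = [0.229298 + 0.125358] / 0.390890 = 0.907305
d₂ = d₁ − σ√T = 0.907305 − 0.390890 = 0.516415
N(d₁) = 0.817877,  N(d₂) = 0.697218,  e^(−rT) = 0.952219
E₀ = V₀·N(d₁) − D·e^(−rT)·N(d₂)
   = 144.7518·0.817877 − 115.0909·0.952219·0.697218 = 41.979885
B₀ = V₀ − E₀ = 144.7518 − 41.979885 = 102.771915
spread = −(1/T)·ln(B₀/D) − r = −(1/1.2395)·ln(102.771915/115.0909) − 0.0395 = 0.05183532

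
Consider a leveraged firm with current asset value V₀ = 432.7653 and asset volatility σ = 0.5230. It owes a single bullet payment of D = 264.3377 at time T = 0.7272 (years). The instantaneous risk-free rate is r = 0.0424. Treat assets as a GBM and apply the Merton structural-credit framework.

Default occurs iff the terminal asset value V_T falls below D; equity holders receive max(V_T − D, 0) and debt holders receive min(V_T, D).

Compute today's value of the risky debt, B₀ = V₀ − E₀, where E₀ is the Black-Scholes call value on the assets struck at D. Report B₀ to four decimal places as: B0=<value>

B0=247.6770

d₁ = [ln(V₀/D) + (r + σ²/2)T] / (σ√T)
   = [ln(432.7653/264.3377) + (0.0424 + 0.5·0.5230²)·0.7272] / (0.5230·√0.7272)
   = [0.492968 + 0.130288] / 0.445994 = 1.397456
d₂ = d₁ − σ√T = 1.397456 − 0.445994 = 0.951463
N(d₁) = 0.918862,  N(d₂) = 0.829315,  e^(−rT) = 0.969637
E₀ = V₀·N(d₁) − D·e^(−rT)·N(d₂)
   = 432.7653·0.918862 − 264.3377·0.969637·0.829315 = 185.088330
B₀ = V₀ − E₀ = 432.7653 − 185.088330 = 247.676970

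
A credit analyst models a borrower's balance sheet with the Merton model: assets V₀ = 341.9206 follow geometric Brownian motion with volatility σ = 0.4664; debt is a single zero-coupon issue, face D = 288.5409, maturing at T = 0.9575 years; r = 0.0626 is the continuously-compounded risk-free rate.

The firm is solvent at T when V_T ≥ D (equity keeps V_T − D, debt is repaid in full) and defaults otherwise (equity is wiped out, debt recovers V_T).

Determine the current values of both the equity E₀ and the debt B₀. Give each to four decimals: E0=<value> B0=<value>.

E0=97.1823 B0=244.7383

d₁ = [ln(V₀/D) + (r + σ²/2)T] / (σ√T)
   = [ln(341.9206/288.5409) + (0.0626 + 0.5·0.4664²)·0.9575] / (0.4664·√0.9575)
   = [0.169742 + 0.164081] / 0.456381 = 0.731457
d₂ = d₁ − σ√T = 0.731457 − 0.456381 = 0.275075
N(d₁) = 0.767750,  N(d₂) = 0.608371,  e^(−rT) = 0.941822
E₀ = V₀·N(d₁) − D·e^(−rT)·N(d₂)
   = 341.9206·0.767750 − 288.5409·0.941822·0.608371 = 97.182282
B₀ = V₀ − E₀ = 341.9206 − 97.182282 = 244.738318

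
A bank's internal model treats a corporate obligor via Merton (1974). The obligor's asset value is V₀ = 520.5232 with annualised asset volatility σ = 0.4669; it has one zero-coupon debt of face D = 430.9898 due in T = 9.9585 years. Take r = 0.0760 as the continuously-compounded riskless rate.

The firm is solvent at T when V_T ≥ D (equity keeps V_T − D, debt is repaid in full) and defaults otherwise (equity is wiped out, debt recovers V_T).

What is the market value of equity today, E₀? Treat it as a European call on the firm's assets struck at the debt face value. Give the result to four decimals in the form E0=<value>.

E0=383.3321

d₁ = [ln(V₀/D) + (r + σ²/2)T] / (σ√T)
   = [ln(520.5232/430.9898) + (0.0760 + 0.5·0.4669²)·9.9585] / (0.4669·√9.9585)
   = [0.188750 + 1.842301] / 1.473401 = 1.378478
d₂ = d₁ − σ√T = 1.378478 − 1.473401 = -0.094922
N(d₁) = 0.915972,  N(d₂) = 0.462188,  e^(−rT) = 0.469144
E₀ = V₀·N(d₁) − D·e^(−rT)·N(d₂)
   = 520.5232·0.915972 − 430.9898·0.469144·0.462188 = 383.332059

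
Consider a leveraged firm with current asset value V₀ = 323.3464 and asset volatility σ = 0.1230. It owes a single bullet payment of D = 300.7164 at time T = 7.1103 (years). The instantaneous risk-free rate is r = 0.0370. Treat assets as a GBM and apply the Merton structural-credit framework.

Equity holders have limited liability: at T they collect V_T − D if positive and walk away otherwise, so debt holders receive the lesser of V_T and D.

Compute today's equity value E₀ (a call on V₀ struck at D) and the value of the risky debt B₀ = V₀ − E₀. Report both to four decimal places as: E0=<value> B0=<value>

d₁ = [ln(V₀/D) + (r + σ²/2)T] / (σ√T)
   = [ln(323.3464/300.7164) + (0.0370 + 0.5·0.1230²)·7.1103] / (0.1230·√7.1103)
   = [0.072557 + 0.316867] / 0.327981 = 1.187335
d₂ = d₁ − σ√T = 1.187335 − 0.327981 = 0.859353
N(d₁) = 0.882452,  N(d₂) = 0.804927,  e^(−rT) = 0.768680
E₀ = V₀·N(d₁) − D·e^(−rT)·N(d₂)
   = 323.3464·0.882452 − 300.7164·0.768680·0.804927 = 99.275151
B₀ = V₀ − E₀ = 323.3464 − 99.275151 = 224.071249

E0=99.2752 B0=224.0712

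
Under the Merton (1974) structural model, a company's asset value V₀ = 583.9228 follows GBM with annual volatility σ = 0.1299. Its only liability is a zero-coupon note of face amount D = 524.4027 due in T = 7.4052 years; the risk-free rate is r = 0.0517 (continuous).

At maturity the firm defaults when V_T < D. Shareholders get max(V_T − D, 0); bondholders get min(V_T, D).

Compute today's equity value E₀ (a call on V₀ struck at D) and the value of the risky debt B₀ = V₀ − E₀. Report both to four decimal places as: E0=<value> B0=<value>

d₁ = [ln(V₀/D) + (r + σ²/2)T] / (σ√T)
   = [ln(583.9228/524.4027) + (0.0517 + 0.5·0.1299²)·7.4052] / (0.1299·√7.4052)
   = [0.107509 + 0.445327] / 0.353490 = 1.563934
d₂ = d₁ − σ√T = 1.563934 − 0.353490 = 1.210443
N(d₁) = 0.941083,  N(d₂) = 0.886946,  e^(−rT) = 0.681916
E₀ = V₀·N(d₁) − D·e^(−rT)·N(d₂)
   = 583.9228·0.941083 − 524.4027·0.681916·0.886946 = 232.349590
B₀ = V₀ − E₀ = 583.9228 − 232.349590 = 351.573210

E0=232.3496 B0=351.5732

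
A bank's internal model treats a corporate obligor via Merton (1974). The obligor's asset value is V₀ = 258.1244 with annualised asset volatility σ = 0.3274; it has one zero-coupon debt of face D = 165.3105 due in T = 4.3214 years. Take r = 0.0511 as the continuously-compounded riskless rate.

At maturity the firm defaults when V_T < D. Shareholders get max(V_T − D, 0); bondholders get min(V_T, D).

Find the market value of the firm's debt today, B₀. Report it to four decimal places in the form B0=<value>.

B0=122.0347

d₁ = [ln(V₀/D) + (r + σ²/2)T] / (σ√T)
   = [ln(258.1244/165.3105) + (0.0511 + 0.5·0.3274²)·4.3214] / (0.3274·√4.3214)
   = [0.445616 + 0.452431] / 0.680598 = 1.319496
d₂ = d₁ − σ√T = 1.319496 − 0.680598 = 0.638897
N(d₁) = 0.906498,  N(d₂) = 0.738555,  e^(−rT) = 0.801858
E₀ = V₀·N(d₁) − D·e^(−rT)·N(d₂)
   = 258.1244·0.906498 − 165.3105·0.801858·0.738555 = 136.089724
B₀ = V₀ − E₀ = 258.1244 − 136.089724 = 122.034676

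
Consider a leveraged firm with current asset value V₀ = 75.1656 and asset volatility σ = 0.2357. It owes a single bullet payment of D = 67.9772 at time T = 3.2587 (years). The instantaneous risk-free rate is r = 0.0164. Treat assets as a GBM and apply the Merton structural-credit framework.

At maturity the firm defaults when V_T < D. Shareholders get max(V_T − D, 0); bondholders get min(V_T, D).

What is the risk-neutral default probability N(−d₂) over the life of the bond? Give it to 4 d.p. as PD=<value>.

PD=0.4407

d₁ = [ln(V₀/D) + (r + σ²/2)T] / (σ√T)
   = [ln(75.1656/67.9772) + (0.0164 + 0.5·0.2357²)·3.2587] / (0.2357·√3.2587)
   = [0.100521 + 0.143960] / 0.425483 = 0.574599
d₂ = d₁ − σ√T = 0.574599 − 0.425483 = 0.149116
risk-neutral PD = N(−d₂) = N(-0.149116) = 0.440731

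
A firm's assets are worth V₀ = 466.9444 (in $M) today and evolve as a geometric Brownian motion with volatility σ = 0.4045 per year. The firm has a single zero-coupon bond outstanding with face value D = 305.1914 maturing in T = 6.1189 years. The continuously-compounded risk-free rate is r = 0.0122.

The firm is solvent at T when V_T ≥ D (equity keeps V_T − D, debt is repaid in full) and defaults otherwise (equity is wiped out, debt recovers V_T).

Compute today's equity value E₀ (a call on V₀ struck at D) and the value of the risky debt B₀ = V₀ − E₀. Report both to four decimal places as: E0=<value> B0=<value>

d₁ = [ln(V₀/D) + (r + σ²/2)T] / (σ√T)
   = [ln(466.9444/305.1914) + (0.0122 + 0.5·0.4045²)·6.1189] / (0.4045·√6.1189)
   = [0.425271 + 0.575239] / 1.000588 = 0.999922
d₂ = d₁ − σ√T = 0.999922 − 1.000588 = -0.000666
N(d₁) = 0.841326,  N(d₂) = 0.499734,  e^(−rT) = 0.928068
E₀ = V₀·N(d₁) − D·e^(−rT)·N(d₂)
   = 466.9444·0.841326 − 305.1914·0.928068·0.499734 = 251.308494
B₀ = V₀ − E₀ = 466.9444 − 251.308494 = 215.635906

E0=251.3085 B0=215.6359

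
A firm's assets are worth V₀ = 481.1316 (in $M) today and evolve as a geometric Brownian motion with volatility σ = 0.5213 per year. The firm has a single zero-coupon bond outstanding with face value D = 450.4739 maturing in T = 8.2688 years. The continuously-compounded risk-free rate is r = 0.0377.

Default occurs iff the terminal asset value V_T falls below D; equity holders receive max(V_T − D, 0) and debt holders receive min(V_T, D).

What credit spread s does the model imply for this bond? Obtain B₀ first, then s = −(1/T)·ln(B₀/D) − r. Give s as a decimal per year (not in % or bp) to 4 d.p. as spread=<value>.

d₁ = [ln(V₀/D) + (r + σ²/2)T] / (σ√T)
   = [ln(481.1316/450.4739) + (0.0377 + 0.5·0.5213²)·8.2688] / (0.5213·√8.2688)
   = [0.065841 + 1.435272] / 1.499025 = 1.001393
d₂ = d₁ − σ√T = 1.001393 − 1.499025 = -0.497633
N(d₁) = 0.841681,  N(d₂) = 0.309371,  e^(−rT) = 0.732176
E₀ = V₀·N(d₁) − D·e^(−rT)·N(d₂)
   = 481.1316·0.841681 − 450.4739·0.732176·0.309371 = 302.920687
B₀ = V₀ − E₀ = 481.1316 − 302.920687 = 178.210913
spread = −(1/T)·ln(B₀/D) − r = −(1/8.2688)·ln(178.210913/450.4739) − 0.0377 = 0.07444836

spread=0.0744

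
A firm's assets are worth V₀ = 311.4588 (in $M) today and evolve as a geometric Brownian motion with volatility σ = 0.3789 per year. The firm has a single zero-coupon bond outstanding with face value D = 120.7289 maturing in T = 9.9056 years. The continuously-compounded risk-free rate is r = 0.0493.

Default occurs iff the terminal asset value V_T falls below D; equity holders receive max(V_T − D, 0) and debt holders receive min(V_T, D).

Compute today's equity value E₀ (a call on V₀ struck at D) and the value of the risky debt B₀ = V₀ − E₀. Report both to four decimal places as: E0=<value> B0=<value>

d₁ = [ln(V₀/D) + (r + σ²/2)T] / (σ√T)
   = [ln(311.4588/120.7289) + (0.0493 + 0.5·0.3789²)·9.9056] / (0.3789·√9.9056)
   = [0.947720 + 1.199396] / 1.192518 = 1.800489
d₂ = d₁ − σ√T = 1.800489 − 1.192518 = 0.607970
N(d₁) = 0.964108,  N(d₂) = 0.728396,  e^(−rT) = 0.613640
E₀ = V₀·N(d₁) − D·e^(−rT)·N(d₂)
   = 311.4588·0.964108 − 120.7289·0.613640·0.728396 = 246.317371
B₀ = V₀ − E₀ = 311.4588 − 246.317371 = 65.141429

E0=246.3174 B0=65.1414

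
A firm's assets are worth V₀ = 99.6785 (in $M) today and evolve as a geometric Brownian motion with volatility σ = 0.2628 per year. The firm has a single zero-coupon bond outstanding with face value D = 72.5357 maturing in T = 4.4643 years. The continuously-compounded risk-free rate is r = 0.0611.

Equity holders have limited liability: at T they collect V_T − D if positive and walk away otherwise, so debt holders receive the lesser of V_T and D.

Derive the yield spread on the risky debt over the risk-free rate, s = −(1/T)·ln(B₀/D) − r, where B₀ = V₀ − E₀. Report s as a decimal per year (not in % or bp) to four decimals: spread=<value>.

d₁ = [ln(V₀/D) + (r + σ²/2)T] / (σ√T)
   = [ln(99.6785/72.5357) + (0.0611 + 0.5·0.2628²)·4.4643] / (0.2628·√4.4643)
   = [0.317871 + 0.426930] / 0.555267 = 1.341337
d₂ = d₁ − σ√T = 1.341337 − 0.555267 = 0.786070
N(d₁) = 0.910095,  N(d₂) = 0.784087,  e^(−rT) = 0.761269
E₀ = V₀·N(d₁) − D·e^(−rT)·N(d₂)
   = 99.6785·0.910095 − 72.5357·0.761269·0.784087 = 47.420237
B₀ = V₀ − E₀ = 99.6785 − 47.420237 = 52.258263
spread = −(1/T)·ln(B₀/D) − r = −(1/4.4643)·ln(52.258263/72.5357) − 0.0611 = 0.01234507

spread=0.0123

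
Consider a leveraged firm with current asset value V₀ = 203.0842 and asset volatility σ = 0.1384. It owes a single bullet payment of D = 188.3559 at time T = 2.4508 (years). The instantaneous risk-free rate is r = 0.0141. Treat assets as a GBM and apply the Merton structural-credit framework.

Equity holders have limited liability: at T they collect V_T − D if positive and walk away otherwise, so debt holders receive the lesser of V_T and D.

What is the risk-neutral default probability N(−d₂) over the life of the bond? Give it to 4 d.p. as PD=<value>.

PD=0.3451

d₁ = [ln(V₀/D) + (r + σ²/2)T] / (σ√T)
   = [ln(203.0842/188.3559) + (0.0141 + 0.5·0.1384²)·2.4508] / (0.1384·√2.4508)
   = [0.075287 + 0.058028] / 0.216666 = 0.615306
d₂ = d₁ − σ√T = 0.615306 − 0.216666 = 0.398640
risk-neutral PD = N(−d₂) = N(-0.398640) = 0.345079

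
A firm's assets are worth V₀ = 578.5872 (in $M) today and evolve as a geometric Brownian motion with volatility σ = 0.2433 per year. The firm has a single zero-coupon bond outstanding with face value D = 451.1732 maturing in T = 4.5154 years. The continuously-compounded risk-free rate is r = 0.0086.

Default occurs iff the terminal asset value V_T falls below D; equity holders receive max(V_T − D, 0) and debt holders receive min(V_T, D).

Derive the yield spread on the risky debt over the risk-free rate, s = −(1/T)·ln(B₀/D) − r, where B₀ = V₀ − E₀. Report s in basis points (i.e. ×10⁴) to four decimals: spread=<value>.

d₁ = [ln(V₀/D) + (r + σ²/2)T] / (σ√T)
   = [ln(578.5872/451.1732) + (0.0086 + 0.5·0.2433²)·4.5154] / (0.2433·√4.5154)
   = [0.248738 + 0.172477] / 0.517000 = 0.814729
d₂ = d₁ − σ√T = 0.814729 − 0.517000 = 0.297730
N(d₁) = 0.792386,  N(d₂) = 0.617045,  e^(−rT) = 0.961912
E₀ = V₀·N(d₁) − D·e^(−rT)·N(d₂)
   = 578.5872·0.792386 − 451.1732·0.961912·0.617045 = 190.673840
B₀ = V₀ − E₀ = 578.5872 − 190.673840 = 387.913360
spread = −(1/T)·ln(B₀/D) − r = −(1/4.5154)·ln(387.913360/451.1732) − 0.0086 = 0.02485646
in basis points: 0.02485646 × 10⁴ = 248.5646 bp

spread=248.5646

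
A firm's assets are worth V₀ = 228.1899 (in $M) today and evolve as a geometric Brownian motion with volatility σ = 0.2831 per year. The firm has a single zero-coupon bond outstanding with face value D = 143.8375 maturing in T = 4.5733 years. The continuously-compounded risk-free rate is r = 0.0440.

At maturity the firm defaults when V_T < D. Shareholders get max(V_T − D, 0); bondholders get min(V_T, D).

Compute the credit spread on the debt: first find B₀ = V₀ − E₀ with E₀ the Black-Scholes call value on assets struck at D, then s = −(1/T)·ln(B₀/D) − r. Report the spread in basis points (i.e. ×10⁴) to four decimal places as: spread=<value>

d₁ = [ln(V₀/D) + (r + σ²/2)T] / (σ√T)
   = [ln(228.1899/143.8375) + (0.0440 + 0.5·0.2831²)·4.5733] / (0.2831·√4.5733)
   = [0.461494 + 0.384490] / 0.605417 = 1.397357
d₂ = d₁ − σ√T = 1.397357 − 0.605417 = 0.791940
N(d₁) = 0.918847,  N(d₂) = 0.785802,  e^(−rT) = 0.817728
E₀ = V₀·N(d₁) − D·e^(−rT)·N(d₂)
   = 228.1899·0.918847 − 143.8375·0.817728·0.785802 = 117.245540
B₀ = V₀ − E₀ = 228.1899 − 117.245540 = 110.944360
spread = −(1/T)·ln(B₀/D) − r = −(1/4.5733)·ln(110.944360/143.8375) − 0.0440 = 0.01277637
in basis points: 0.01277637 × 10⁴ = 127.7637 bp

spread=127.7637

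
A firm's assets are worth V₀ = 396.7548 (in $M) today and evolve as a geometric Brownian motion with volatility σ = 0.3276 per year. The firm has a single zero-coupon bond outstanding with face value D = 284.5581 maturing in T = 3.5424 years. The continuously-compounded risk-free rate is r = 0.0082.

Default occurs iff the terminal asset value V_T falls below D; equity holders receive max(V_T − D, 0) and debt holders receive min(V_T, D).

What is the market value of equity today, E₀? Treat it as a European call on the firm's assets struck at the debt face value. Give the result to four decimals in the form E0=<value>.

d₁ = [ln(V₀/D) + (r + σ²/2)T] / (σ√T)
   = [ln(396.7548/284.5581) + (0.0082 + 0.5·0.3276²)·3.5424] / (0.3276·√3.5424)
   = [0.332381 + 0.219136] / 0.616585 = 0.894471
d₂ = d₁ − σ√T = 0.894471 − 0.616585 = 0.277886
N(d₁) = 0.814465,  N(d₂) = 0.609450,  e^(−rT) = 0.971370
E₀ = V₀·N(d₁) − D·e^(−rT)·N(d₂)
   = 396.7548·0.814465 − 284.5581·0.971370·0.609450 = 154.684020

E0=154.6840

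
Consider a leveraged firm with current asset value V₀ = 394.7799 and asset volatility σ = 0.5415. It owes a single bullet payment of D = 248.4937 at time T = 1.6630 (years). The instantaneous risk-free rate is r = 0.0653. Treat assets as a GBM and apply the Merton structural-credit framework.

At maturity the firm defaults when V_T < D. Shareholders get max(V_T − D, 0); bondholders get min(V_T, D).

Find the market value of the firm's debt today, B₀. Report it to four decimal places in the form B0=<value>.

B0=199.6740

d₁ = [ln(V₀/D) + (r + σ²/2)T] / (σ√T)
   = [ln(394.7799/248.4937) + (0.0653 + 0.5·0.5415²)·1.6630] / (0.5415·√1.6630)
   = [0.462911 + 0.352408] / 0.698304 = 1.167570
d₂ = d₁ − σ√T = 1.167570 − 0.698304 = 0.469266
N(d₁) = 0.878510,  N(d₂) = 0.680560,  e^(−rT) = 0.897095
E₀ = V₀·N(d₁) − D·e^(−rT)·N(d₂)
   = 394.7799·0.878510 − 248.4937·0.897095·0.680560 = 195.105944
B₀ = V₀ − E₀ = 394.7799 − 195.105944 = 199.673956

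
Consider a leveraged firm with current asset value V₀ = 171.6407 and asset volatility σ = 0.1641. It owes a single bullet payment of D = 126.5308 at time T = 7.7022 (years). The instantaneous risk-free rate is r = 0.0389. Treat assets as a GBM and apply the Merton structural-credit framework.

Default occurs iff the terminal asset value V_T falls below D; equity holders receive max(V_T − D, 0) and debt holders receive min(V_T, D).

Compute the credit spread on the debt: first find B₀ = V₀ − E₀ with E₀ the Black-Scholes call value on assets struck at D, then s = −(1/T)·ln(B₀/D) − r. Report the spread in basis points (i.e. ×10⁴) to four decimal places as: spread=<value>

d₁ = [ln(V₀/D) + (r + σ²/2)T] / (σ√T)
   = [ln(171.6407/126.5308) + (0.0389 + 0.5·0.1641²)·7.7022] / (0.1641·√7.7022)
   = [0.304918 + 0.403321] / 0.455424 = 1.555119
d₂ = d₁ − σ√T = 1.555119 − 0.455424 = 1.099695
N(d₁) = 0.940041,  N(d₂) = 0.864268,  e^(−rT) = 0.741103
E₀ = V₀·N(d₁) − D·e^(−rT)·N(d₂)
   = 171.6407·0.940041 − 126.5308·0.741103·0.864268 = 80.304915
B₀ = V₀ − E₀ = 171.6407 − 80.304915 = 91.335785
spread = −(1/T)·ln(B₀/D) − r = −(1/7.7022)·ln(91.335785/126.5308) − 0.0389 = 0.00341818
in basis points: 0.00341818 × 10⁴ = 34.1818 bp

spread=34.1818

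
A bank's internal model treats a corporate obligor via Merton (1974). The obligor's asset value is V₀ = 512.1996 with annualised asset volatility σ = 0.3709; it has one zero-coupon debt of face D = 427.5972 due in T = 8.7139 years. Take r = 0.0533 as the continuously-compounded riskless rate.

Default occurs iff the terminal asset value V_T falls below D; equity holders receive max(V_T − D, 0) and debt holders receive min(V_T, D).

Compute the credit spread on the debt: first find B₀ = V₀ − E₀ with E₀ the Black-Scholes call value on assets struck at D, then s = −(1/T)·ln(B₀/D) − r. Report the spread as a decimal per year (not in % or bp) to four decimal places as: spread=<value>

d₁ = [ln(V₀/D) + (r + σ²/2)T] / (σ√T)
   = [ln(512.1996/427.5972) + (0.0533 + 0.5·0.3709²)·8.7139] / (0.3709·√8.7139)
   = [0.180533 + 1.063823] / 1.094871 = 1.136531
d₂ = d₁ − σ√T = 1.136531 − 1.094871 = 0.041660
N(d₁) = 0.872133,  N(d₂) = 0.516615,  e^(−rT) = 0.628480
E₀ = V₀·N(d₁) − D·e^(−rT)·N(d₂)
   = 512.1996·0.872133 − 427.5972·0.628480·0.516615 = 307.872856
B₀ = V₀ − E₀ = 512.1996 − 307.872856 = 204.326744
spread = −(1/T)·ln(B₀/D) − r = −(1/8.7139)·ln(204.326744/427.5972) − 0.0533 = 0.03144520

spread=0.0314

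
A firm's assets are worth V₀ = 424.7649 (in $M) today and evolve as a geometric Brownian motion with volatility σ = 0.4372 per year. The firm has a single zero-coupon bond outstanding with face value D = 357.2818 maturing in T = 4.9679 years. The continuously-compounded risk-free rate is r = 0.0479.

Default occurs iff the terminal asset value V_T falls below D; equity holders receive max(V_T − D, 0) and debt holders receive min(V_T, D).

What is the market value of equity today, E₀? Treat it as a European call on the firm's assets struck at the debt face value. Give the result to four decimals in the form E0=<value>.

d₁ = [ln(V₀/D) + (r + σ²/2)T] / (σ√T)
   = [ln(424.7649/357.2818) + (0.0479 + 0.5·0.4372²)·4.9679] / (0.4372·√4.9679)
   = [0.173011 + 0.712754] / 0.974466 = 0.908975
d₂ = d₁ − σ√T = 0.908975 − 0.974466 = -0.065491
N(d₁) = 0.818318,  N(d₂) = 0.473892,  e^(−rT) = 0.788232
E₀ = V₀·N(d₁) − D·e^(−rT)·N(d₂)
   = 424.7649·0.818318 − 357.2818·0.788232·0.473892 = 214.135041

E0=214.1350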